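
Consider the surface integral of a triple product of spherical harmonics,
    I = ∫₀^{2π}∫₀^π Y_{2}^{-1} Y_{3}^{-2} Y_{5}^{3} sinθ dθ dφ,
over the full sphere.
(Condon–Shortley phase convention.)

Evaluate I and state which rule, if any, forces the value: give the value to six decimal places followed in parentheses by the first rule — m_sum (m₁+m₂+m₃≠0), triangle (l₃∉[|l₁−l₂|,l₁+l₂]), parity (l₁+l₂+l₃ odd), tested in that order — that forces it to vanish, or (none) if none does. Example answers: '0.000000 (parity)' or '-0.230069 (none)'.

-0.253584 (none)

Checks pass: Σm=0; 10 even; l₃=5∈[1,5].
(2·2+1)(2·3+1)(2·5+1) = 385
Δ: 0! 4! 6! / 11! → 1/2310
sum: t=0:+1/144 = 1/144
3j²(2 3 5; 0 0 0) = Δ·Π!·Σ² = 10/231  (sign -1)
sum: t=0:+1/720 = 1/720
3j²(2 3 5; -1 -2 3) = Δ·Π!·Σ² = 8/165  (sign +1)
combine: 4πI² = 385·10/231·8/165 = 80/99
take √, sign -1: I = -0.25358436
No selection rule forces the value: the integral is nonzero (none).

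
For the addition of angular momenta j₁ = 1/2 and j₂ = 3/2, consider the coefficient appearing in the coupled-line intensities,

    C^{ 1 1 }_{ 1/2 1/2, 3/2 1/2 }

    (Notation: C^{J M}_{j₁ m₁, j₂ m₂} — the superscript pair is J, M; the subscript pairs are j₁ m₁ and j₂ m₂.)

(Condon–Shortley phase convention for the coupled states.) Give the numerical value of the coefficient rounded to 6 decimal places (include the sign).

+√(1/4) ≈ +0.500000

j₁+j₂−J=1  J+j₁−j₂=0  J−j₁+j₂=2  j₁+j₂+J+1=4
(j₁±m₁, j₂±m₂, J±M) = (1,0,2,1,2,0)
P² = 1
sum k=0..0:
  [0] +1/2 = 1/2
S = 1/2
C² = P²·S² = 1/4 ; C = +0.500000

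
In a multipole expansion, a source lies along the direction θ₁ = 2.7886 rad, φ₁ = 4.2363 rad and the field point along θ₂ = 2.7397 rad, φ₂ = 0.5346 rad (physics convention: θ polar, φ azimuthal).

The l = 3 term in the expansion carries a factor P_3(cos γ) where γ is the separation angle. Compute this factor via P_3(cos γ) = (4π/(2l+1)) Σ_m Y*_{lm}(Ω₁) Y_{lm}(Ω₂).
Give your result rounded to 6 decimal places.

Term-by-term m-sum for l=3 (normalisation 4π/7 = 1.795196):
  term(m=-3) = 0.00005 - 0.00043j   from Y*(Ω₁)=0.01706 + 0.00245j, Y(Ω₂)=-0.00082 - 0.02496j
  term(m=-2) = 0.00718 + 0.01485j   from Y*(Ω₁)=0.06646 - 0.09337j, Y(Ω₂)=-0.06920 + 0.12618j
  term(m=-1) = -0.13170 - 0.08259j   from Y*(Ω₁)=-0.17422 - 0.33787j, Y(Ω₂)=0.35189 - 0.20836j
  term(m=+0) = 0.20829 + 0.00000j   from Y*(Ω₁)=-0.49109 + 0.00000j, Y(Ω₂)=-0.42414 + 0.00000j
  term(m=+1) = -0.13170 + 0.08259j   from Y*(Ω₁)=0.17422 - 0.33787j, Y(Ω₂)=-0.35189 - 0.20836j
  term(m=+2) = 0.00718 - 0.01485j   from Y*(Ω₁)=0.06646 + 0.09337j, Y(Ω₂)=-0.06920 - 0.12618j
  term(m=+3) = 0.00005 + 0.00043j   from Y*(Ω₁)=-0.01706 + 0.00245j, Y(Ω₂)=0.00082 - 0.02496j
Accumulated sum -0.04066 + 0.00000j; after 4π/(2l+1) scaling, -0.07299 + 0.00000j ⇒ P_3 = -0.072990

-0.072990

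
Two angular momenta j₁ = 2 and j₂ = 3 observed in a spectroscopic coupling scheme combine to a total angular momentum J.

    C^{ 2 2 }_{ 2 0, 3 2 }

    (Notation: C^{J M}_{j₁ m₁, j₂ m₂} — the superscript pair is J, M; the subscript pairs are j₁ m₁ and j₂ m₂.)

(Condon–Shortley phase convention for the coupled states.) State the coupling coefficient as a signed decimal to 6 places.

j₁+j₂−J=3  J+j₁−j₂=1  J−j₁+j₂=3  j₁+j₂+J+1=8
(j₁±m₁, j₂±m₂, J±M) = (2,2,5,1,4,0)
P² = 360/7
sum k=2..2:
  [2] +1/12 = 1/12
S = 1/12
C² = P²·S² = 5/14 ; C = +0.597614

+√(5/14) = +0.597614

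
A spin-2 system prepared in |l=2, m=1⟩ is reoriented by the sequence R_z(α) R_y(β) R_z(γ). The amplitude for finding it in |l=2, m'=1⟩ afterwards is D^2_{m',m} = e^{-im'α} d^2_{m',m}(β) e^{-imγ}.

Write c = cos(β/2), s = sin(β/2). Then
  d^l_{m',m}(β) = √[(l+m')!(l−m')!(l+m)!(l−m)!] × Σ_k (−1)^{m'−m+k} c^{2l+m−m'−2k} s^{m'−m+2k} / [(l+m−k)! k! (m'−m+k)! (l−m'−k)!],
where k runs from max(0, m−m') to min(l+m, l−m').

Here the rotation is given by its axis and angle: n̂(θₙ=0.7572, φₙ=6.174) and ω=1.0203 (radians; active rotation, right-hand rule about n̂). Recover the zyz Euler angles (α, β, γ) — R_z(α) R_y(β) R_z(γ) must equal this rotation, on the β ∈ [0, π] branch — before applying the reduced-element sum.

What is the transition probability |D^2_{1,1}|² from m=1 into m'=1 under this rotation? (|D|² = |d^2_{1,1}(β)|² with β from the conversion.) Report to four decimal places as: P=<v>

Axis–angle → zyz. n̂ = (sinθₙcosφₙ, sinθₙsinφₙ, cosθₙ) = (+0.682799, -0.074849, +0.726762), ω = 1.0203.
R = I cosω + sinω [n̂]ₓ + (1−cosω) n̂n̂ᵀ gives
  R = [+0.745443, -0.643766, +0.172857; +0.595022, +0.525782, -0.607867; +0.300440, +0.555984, +0.774995]
β = atan2(√(R₁₃²+R₂₃²), R₃₃) = 0.684088; α = atan2(R₂₃, R₁₃) mod 2π = 4.989442; γ = atan2(R₃₂, −R₃₁) mod 2π = 2.066219
First d^2_{1,1}(β=0.6841), then the phase factors e^{-i(1)α} and e^{-i(1)γ}:
Half-angle: c=0.942071, s=0.335414. N=√(6·1·6·1)=6.000000
k: max(0,(1)−(1))=0 … min(2+(1),2−(1))=1
  k=0: (−1)^0·6.0000/(6)·0.9421^4·0.3354^0 = +0.787652
  k=1: (−1)^1·6.0000/(2)·0.9421^2·0.3354^2 = -0.299537
d^2_{1,1}(0.6841) = +0.787652 -0.299537 = +0.488116
|D^2_{1,1}|² = |d^2_{1,1}(β)|² = (+0.488116)² = 0.238257 (the z-rotation phases have unit modulus)

P=0.2383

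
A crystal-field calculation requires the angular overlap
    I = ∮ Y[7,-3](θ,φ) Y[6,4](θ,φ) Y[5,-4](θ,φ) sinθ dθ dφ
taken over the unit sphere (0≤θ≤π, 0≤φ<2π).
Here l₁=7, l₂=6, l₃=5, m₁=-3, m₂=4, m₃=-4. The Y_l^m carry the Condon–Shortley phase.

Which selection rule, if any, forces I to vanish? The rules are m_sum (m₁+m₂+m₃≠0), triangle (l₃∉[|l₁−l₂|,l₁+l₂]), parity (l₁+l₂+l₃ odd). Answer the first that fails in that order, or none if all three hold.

m₁+m₂+m₃ = -3 + 4 − 4 = -3  ✗
triangle: |7−6|=1 ≤ l₃=5 ≤ 7+6=13
parity: l₁+l₂+l₃ = 18 is even

m_sum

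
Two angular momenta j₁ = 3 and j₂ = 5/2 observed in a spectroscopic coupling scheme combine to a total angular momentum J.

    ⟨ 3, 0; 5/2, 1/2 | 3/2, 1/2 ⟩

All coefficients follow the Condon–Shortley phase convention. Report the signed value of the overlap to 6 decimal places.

+0.338062  (= +√(4/35))

triangle: 4!×2!×1!/8! = 48/40320
(j±m)!: 3!×3!×3!×2!×2!×1! = 864
prefactor² = (2J+1)×Δ×N² = 144/35
  k=2: +1/(2!×2!×1!×1!×1!×0!) = 1/4
  k=3: −1/(3!×1!×0!×0!×2!×1!) = -1/12
Σ = 1/6  ⇒  CG² = 144/35×(1/6)² = 4/35
CG = +√(4/35) = +0.338062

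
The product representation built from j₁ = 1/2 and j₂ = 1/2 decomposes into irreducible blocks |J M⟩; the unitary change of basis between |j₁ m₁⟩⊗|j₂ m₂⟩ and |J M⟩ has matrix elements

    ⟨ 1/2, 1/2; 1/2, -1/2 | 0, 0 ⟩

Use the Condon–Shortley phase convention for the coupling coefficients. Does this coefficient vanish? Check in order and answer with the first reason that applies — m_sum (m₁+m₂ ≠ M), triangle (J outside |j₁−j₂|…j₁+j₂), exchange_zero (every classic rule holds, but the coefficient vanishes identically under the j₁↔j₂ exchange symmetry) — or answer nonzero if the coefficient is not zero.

m-sum: m₁+m₂ = 1/2+(-1/2) = 0, M = 0  ✓
triangle: |j₁−j₂| = 0 ≤ J = 0 ≤ j₁+j₂ = 1  ✓
exchange: j₁≠j₂ or m₁≠m₂ — the exchange symmetry imposes no constraint here
value check: CG = +√(1/2) = +0.707107 ≠ 0

nonzero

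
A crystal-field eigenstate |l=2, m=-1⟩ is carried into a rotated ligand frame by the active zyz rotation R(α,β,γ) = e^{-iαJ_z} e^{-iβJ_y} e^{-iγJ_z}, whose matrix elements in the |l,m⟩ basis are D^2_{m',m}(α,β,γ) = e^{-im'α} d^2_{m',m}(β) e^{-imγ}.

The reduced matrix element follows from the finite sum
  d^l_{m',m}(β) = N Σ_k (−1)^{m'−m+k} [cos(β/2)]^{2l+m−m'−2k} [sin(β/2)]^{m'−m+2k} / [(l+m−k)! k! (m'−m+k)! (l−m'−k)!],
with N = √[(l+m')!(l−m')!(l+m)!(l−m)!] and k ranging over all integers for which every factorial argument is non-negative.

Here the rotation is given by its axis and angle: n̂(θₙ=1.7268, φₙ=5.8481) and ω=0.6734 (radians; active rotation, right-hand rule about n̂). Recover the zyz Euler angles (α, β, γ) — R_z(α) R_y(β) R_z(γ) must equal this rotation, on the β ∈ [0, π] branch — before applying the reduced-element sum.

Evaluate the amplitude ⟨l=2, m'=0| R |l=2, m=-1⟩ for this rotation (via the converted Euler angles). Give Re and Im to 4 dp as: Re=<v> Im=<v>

Re=0.2210 Im=-0.5521

Axis–angle → zyz. n̂ = (sinθₙcosφₙ, sinθₙsinφₙ, cosθₙ) = (+0.895822, -0.416369, -0.155372), ω = 0.6734.
R = I cosω + sinω [n̂]ₓ + (1−cosω) n̂n̂ᵀ gives
  R = [+0.956886, +0.015475, -0.290051; -0.178319, +0.819550, -0.544555; +0.229284, +0.572799, +0.786975]
β = atan2(√(R₁₃²+R₂₃²), R₃₃) = 0.664905; α = atan2(R₂₃, R₁₃) mod 2π = 4.222973; γ = atan2(R₃₂, −R₃₁) mod 2π = 1.951551
Split into d^2_{0,-1}(β=0.6649) × two z-phases.
Half-angle: c=0.945245, s=0.326362. N=√(2·2·1·6)=4.898979
k: max(0,(-1)−(0))=0 … min(2+(-1),2−(0))=1
  k=0: (−1)^1·4.8990/(2)·0.9452^3·0.3264^1 = -0.675163
  k=1: (−1)^2·4.8990/(2)·0.9452^1·0.3264^3 = +0.080486
d^2_{0,-1}(0.6649) = -0.675163 +0.080486 = -0.594677
D = (+1.000000+0.000000i)·(-0.594677)·(-0.371621+0.928385i) = +0.220994-0.552089i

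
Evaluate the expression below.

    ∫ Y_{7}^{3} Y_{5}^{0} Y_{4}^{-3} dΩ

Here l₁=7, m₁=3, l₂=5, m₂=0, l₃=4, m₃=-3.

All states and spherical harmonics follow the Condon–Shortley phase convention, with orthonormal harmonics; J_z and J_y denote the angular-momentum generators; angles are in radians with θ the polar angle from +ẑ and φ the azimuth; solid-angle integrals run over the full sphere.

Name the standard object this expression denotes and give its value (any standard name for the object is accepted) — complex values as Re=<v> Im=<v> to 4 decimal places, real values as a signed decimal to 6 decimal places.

This is a Gaunt coefficient — the integral of a triple product of spherical harmonics over the sphere.
Checks pass: Σm=0; 16 even; l₃=4∈[2,12].
(2·7+1)(2·5+1)(2·4+1) = 1485
Δ: 8! 6! 2! / 17! → 1/6126120
sum: t=3:−1/69120 t=4:+1/20736 t=5:−1/69120 = 1/51840
3j²(7 5 4; 0 0 0) = Δ·Π!·Σ² = 280/21879  (sign +1)
sum: t=3:−1/172800 t=4:+1/414720 = -7/2073600
3j²(7 5 4; 3 0 -3) = Δ·Π!·Σ² = 343/29172  (sign +1)
combine: 4πI² = 1485·280/21879·343/29172 = 120050/537251
take √, sign +1: I = 0.13334832

Gaunt coefficient, +0.133348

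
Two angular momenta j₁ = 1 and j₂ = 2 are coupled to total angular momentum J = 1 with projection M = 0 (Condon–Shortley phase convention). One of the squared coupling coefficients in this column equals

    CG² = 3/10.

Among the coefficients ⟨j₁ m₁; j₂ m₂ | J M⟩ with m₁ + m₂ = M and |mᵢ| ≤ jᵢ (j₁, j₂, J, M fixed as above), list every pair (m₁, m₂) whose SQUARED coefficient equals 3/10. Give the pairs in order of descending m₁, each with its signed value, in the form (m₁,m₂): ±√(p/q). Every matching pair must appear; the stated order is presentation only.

(1,-1): +√(3/10); (-1,1): +√(3/10)

Admissible pairs with m₁+m₂ = M = 0: (-1,1), (0,0), (1,-1)
  (m₁,m₂)=(1,-1): CG² = 3/10, CG = +√(3/10)   ← matches the target
  (m₁,m₂)=(0,0): CG² = 2/5, CG = −√(2/5)
  (m₁,m₂)=(-1,1): CG² = 3/10, CG = +√(3/10)   ← matches the target
Pairs with CG² = 3/10: (1,-1): +√(3/10); (-1,1): +√(3/10)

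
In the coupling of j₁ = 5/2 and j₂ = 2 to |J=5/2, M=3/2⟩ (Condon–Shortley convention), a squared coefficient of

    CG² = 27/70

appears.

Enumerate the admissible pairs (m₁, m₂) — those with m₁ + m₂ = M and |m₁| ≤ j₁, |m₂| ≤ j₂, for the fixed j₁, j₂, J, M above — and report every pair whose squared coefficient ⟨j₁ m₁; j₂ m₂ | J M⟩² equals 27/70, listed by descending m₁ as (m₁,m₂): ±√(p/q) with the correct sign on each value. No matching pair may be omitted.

Admissible pairs with m₁+m₂ = M = 3/2: (-1/2,2), (1/2,1), (3/2,0), (5/2,-1)
  (m₁,m₂)=(5/2,-1): CG² = 3/7, CG = +√(3/7)
  (m₁,m₂)=(3/2,0): CG² = 1/70, CG = −√(1/70)
  (m₁,m₂)=(1/2,1): CG² = 6/35, CG = −√(6/35)
  (m₁,m₂)=(-1/2,2): CG² = 27/70, CG = +√(27/70)   ← matches the target
Pairs with CG² = 27/70: (-1/2,2): +√(27/70)

(-1/2,2): +√(27/70)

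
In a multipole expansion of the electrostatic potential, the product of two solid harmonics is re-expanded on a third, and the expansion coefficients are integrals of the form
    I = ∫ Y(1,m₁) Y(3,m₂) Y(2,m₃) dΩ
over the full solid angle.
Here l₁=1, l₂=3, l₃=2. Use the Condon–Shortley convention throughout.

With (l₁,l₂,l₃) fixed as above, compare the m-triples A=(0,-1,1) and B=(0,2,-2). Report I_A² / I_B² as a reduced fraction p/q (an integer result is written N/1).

8/5

Same 1,3,2: normalisation and zero-m 3j drop out of the ratio.
A: Δ: 2! 0! 4! / 7! → 1/105; sum: t=1:−1/6 = -1/6; 3j²(1 3 2; 0 -1 1) = Δ·Π!·Σ² = 8/105  (sign +1)
B: Δ: 2! 0! 4! / 7! → 1/105; sum: t=1:−1/24 = -1/24; 3j²(1 3 2; 0 2 -2) = Δ·Π!·Σ² = 1/21  (sign -1)
I_A²/I_B² = (8/105)/(1/21) = 8/5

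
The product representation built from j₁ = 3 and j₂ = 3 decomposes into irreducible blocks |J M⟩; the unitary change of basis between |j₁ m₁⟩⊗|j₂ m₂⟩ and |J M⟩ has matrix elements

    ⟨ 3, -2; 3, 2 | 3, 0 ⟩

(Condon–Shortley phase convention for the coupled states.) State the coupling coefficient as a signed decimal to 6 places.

j₁+j₂−J=3  J+j₁−j₂=3  J−j₁+j₂=3  j₁+j₂+J+1=10
(j₁±m₁, j₂±m₂, J±M) = (1,5,5,1,3,3)
P² = 216
sum k=2..3:
  [2] +1/72 = 1/72
  [3] −1/24 = -1/24
S = -1/36
C² = P²·S² = 1/6 ; C = -0.408248

-0.408248  (= −√(1/6))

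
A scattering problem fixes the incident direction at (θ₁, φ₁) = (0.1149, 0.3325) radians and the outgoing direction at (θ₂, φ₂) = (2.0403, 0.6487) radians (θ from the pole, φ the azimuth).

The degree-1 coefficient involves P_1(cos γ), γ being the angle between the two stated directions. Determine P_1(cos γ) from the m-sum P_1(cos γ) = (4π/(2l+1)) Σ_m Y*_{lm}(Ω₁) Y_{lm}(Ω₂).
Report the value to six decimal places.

Summing Y*_{l m}(θ₁,φ₁)·Y_{l m}(θ₂,φ₂) over m ∈ [−1, 1]; prefactor 4π/(2·1+1) = 4.188790:
  m=-1: Y*=(0.037441, 0.012929)  Y=(0.245523, -0.186145)  product (0.011599, -0.003795)
  m=+0: Y*=(0.485381, -0.000000)  Y=(-0.221065, 0.000000)  product (-0.107301, 0.000000)
  m=+1: Y*=(-0.037441, 0.012929)  Y=(-0.245523, -0.186145)  product (0.011599, 0.003795)
Total Σ_m = (-0.084102, 0.000000). Multiply by 4.188790: (-0.352287, 0.000000). P_1(cos γ) = -0.352287

-0.352287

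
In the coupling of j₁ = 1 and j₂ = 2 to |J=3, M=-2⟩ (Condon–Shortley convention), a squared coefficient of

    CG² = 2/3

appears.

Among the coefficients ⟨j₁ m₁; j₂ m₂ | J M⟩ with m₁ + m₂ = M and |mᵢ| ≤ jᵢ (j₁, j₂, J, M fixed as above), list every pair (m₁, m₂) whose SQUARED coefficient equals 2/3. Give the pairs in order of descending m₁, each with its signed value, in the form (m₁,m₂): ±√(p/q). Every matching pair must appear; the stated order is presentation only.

Admissible pairs with m₁+m₂ = M = -2: (-1,-1), (0,-2)
  (m₁,m₂)=(0,-2): CG² = 1/3, CG = +√(1/3)
  (m₁,m₂)=(-1,-1): CG² = 2/3, CG = +√(2/3)   ← matches the target
Pairs with CG² = 2/3: (-1,-1): +√(2/3)

(-1,-1): +√(2/3)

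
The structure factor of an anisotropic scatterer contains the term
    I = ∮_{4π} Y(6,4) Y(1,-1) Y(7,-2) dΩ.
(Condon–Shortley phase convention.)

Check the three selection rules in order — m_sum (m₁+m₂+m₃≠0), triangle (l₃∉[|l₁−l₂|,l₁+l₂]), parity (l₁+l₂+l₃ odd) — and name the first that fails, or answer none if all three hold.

m_sum

m₁+m₂+m₃ = 4 − 1 − 2 = 1  ✗
triangle: |6−1|=5 ≤ l₃=7 ≤ 6+1=7
parity: l₁+l₂+l₃ = 14 is even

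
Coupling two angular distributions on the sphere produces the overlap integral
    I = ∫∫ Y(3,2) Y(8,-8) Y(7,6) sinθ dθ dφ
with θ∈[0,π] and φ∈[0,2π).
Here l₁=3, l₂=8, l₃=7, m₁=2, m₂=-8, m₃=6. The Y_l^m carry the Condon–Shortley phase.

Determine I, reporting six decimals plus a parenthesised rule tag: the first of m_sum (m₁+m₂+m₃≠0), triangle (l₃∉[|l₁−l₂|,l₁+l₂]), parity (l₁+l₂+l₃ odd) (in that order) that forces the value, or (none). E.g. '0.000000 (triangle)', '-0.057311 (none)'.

0.195250 (none)

Rules hold: Σm=0, L=18 even, 5≤7≤11.
N = 7·17·15 = 1785
Δ = 4!·2!·12!/19! = 1/5290740
Racah Σ t=1..3: t=1:−1/7257600 t=2:+1/2073600 t=3:−1/7257600 = 1/4838400
⇒ 3j(3 8 7; 0 0 0)² = 252/20995, sgn -1
Racah Σ t=0..0: t=0:+1/11496038400 = 1/11496038400
⇒ 3j(3 8 7; 2 -8 6)² = 65/2907, sgn -1
4πI² = N·(3j₀)²·(3jₘ)² = 2940/6137
I = +1·√(0.479061/4π) = 0.19524983
No selection rule forces the value: the integral is nonzero (none).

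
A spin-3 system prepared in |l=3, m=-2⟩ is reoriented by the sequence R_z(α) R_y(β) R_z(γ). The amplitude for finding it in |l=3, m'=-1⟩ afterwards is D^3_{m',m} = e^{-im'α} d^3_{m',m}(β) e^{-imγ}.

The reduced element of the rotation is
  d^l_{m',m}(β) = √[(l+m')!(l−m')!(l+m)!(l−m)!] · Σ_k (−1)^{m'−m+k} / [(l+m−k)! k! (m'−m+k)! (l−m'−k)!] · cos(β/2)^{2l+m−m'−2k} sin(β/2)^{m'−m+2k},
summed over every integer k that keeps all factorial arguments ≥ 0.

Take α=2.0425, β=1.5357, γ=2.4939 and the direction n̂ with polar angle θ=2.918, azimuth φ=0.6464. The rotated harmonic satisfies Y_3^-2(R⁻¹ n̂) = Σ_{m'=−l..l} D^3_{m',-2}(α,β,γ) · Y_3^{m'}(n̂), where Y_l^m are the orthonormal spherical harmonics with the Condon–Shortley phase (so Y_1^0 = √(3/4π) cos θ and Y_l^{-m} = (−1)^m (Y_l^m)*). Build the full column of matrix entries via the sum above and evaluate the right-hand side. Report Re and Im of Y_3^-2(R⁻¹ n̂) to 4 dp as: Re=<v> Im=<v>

Need the full column D^3_{m',-2} for m'=−3..3 at α=2.0425, β=1.5357, γ=2.4939.
cos(β/2)=0.719406, sin(β/2)=0.694590
d^3_{-3,-2}: single k=1 term ⇒ +0.327849;  D = +0.039158-0.325502i
d^3_{-2,-2}: k∈[0..1] ⇒ +0.138626 -0.646134 = -0.507509;  D = +0.476395-0.174966i
d^3_{-1,-2}: k∈[0..1] ⇒ -0.423251 +0.789110 = +0.365859;  D = +0.268413+0.248610i
d^3_{0,-2}: k∈[0..1] ⇒ +0.707805 -0.659816 = +0.047989;  D = +0.013050-0.046180i
d^3_{1,-2}: k∈[0..1] ⇒ -0.789110 +0.367804 = -0.421305;  D = +0.413215-0.082169i
d^3_{2,-2}: k∈[0..1] ⇒ +0.602327 -0.112298 = +0.490029;  D = +0.303531+0.384704i
d^3_{3,-2}: single k=0 term ⇒ -0.284900;  D = -0.119050+0.258834i
Y_3^{m'}(θ=2.918,φ=0.6464) and Σ D·Y over m':
  (+0.0392-0.3255i)·(-0.0016-0.0042i)  (+0.4764-0.1750i)·(-0.0134+0.0471i)  (+0.2684+0.2486i)·(+0.2148-0.1620i)  (+0.0131-0.0462i)·(-0.6383+0.0000i)  (+0.4132-0.0822i)·(-0.2148-0.1620i)  (+0.3035+0.3847i)·(-0.0134-0.0471i)  (-0.1191+0.2588i)·(+0.0016-0.0042i)
Y_3^-2(R⁻¹ n̂) = +0.002883-0.003316i

Re=0.0029 Im=-0.0033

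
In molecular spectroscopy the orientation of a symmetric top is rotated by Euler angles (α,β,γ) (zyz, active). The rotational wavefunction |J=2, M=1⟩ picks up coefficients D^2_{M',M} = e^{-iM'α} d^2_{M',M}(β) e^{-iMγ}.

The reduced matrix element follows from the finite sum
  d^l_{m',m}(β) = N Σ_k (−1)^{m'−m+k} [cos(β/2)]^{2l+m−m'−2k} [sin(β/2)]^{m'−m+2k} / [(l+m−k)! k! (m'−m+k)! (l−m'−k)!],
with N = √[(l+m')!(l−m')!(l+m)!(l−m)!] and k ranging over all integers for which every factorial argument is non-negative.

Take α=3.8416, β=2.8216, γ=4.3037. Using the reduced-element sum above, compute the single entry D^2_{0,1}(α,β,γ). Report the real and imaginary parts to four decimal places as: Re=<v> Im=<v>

Re=0.1453 Im=-0.3356

Split into d^2_{0,1}(β=2.8216) × two z-phases.
Half-angle: c=0.159315, s=0.987228. N=√(2·2·6·1)=4.898979
Admissible k: 1..2 (factorial args all ≥0)
  k=1: (−1)^0·4.8990/(2)·0.1593^3·0.9872^1 = +0.009778
  k=2: (−1)^1·4.8990/(2)·0.1593^1·0.9872^3 = -0.375477
d^2_{0,1}(2.8216) = +0.009778 -0.375477 = -0.365699
Phases: e^{-i·(0)·3.8416}=+1.000000+0.000000i, e^{-i·(1)·4.3037}=-0.397407+0.917643i ⇒ D=+0.145331-0.335581i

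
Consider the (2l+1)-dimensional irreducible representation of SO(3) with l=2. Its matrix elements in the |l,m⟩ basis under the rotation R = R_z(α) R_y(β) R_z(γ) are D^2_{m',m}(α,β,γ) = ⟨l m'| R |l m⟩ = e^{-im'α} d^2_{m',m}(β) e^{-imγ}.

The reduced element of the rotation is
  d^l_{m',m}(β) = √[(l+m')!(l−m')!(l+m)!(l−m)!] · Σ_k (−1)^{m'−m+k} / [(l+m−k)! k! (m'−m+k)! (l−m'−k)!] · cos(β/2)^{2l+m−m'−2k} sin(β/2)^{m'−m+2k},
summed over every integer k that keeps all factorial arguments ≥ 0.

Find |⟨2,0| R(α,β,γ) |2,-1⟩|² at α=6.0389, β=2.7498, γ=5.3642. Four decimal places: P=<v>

First d^2_{0,-1}(β=2.7498), then the phase factors e^{-i(0)α} and e^{-i(-1)γ}:
With c≡cos(β/2)=0.194646 and s≡sin(β/2)=0.980874, N=[2·2·1·6]^{1/2}=4.898979
k: max(0,(-1)−(0))=0 … min(2+(-1),2−(0))=1
  k=0: (−1)^1·4.8990/(2)·0.1946^3·0.9809^1 = -0.017718
  k=1: (−1)^2·4.8990/(2)·0.1946^1·0.9809^3 = +0.449945
d^2_{0,-1}(2.7498) = -0.017718 +0.449945 = +0.432227
|D^2_{0,-1}|² = |d^2_{0,-1}(β)|² = (+0.432227)² = 0.186820 (the z-rotation phases have unit modulus)

P=0.1868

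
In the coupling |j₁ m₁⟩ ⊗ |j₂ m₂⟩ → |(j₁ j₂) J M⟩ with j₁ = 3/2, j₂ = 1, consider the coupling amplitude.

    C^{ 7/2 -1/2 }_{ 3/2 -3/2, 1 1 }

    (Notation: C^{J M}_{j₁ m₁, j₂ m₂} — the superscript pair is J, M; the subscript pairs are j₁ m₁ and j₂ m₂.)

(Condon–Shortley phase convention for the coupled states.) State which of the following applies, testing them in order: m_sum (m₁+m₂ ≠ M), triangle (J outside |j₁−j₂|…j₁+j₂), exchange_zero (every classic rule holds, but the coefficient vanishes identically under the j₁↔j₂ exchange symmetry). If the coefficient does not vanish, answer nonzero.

triangle

m-sum: m₁+m₂ = -3/2+1 = -1/2, M = -1/2  ✓
triangle: need |j₁−j₂| ≤ J ≤ j₁+j₂, i.e. J ∈ [1/2, 5/2]; J = 7/2 is outside ✗ ⇒ coefficient is 0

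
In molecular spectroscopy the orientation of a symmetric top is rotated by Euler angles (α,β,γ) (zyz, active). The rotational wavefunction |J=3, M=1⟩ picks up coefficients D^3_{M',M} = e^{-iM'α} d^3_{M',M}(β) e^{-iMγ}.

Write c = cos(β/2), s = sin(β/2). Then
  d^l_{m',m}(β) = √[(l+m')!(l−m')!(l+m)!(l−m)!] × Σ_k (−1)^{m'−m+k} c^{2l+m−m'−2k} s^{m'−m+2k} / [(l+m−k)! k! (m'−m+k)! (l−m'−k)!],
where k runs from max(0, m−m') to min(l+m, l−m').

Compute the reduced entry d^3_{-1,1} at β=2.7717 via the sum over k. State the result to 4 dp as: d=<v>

d^3_{-1,1}(β=2.7717) via the finite sum:
With c≡cos(β/2)=0.183894 and s≡sin(β/2)=0.982946, N=[2·24·24·2]^{1/2}=48.000000
Admissible k: 2..4 (factorial args all ≥0)
  k=2: (−1)^0·48.0000/(8)·0.1839^4·0.9829^2 = +0.006629
  k=3: (−1)^1·48.0000/(6)·0.1839^2·0.9829^4 = -0.252547
  k=4: (−1)^2·48.0000/(48)·0.1839^0·0.9829^6 = +0.901941
d^3_{-1,1}(2.7717) = +0.006629 -0.252547 +0.901941 = +0.656023

d=0.6560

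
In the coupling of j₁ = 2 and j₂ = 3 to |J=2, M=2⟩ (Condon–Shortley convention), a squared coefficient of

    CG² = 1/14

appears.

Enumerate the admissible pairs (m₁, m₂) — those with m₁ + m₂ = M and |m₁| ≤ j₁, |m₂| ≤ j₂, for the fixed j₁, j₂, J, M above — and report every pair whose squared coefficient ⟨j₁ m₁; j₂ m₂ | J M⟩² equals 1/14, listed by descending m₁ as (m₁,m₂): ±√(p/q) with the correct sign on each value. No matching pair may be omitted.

Admissible pairs with m₁+m₂ = M = 2: (-1,3), (0,2), (1,1), (2,0)
  (m₁,m₂)=(2,0): CG² = 1/14, CG = +√(1/14)   ← matches the target
  (m₁,m₂)=(1,1): CG² = 3/14, CG = −√(3/14)
  (m₁,m₂)=(0,2): CG² = 5/14, CG = +√(5/14)
  (m₁,m₂)=(-1,3): CG² = 5/14, CG = −√(5/14)
Pairs with CG² = 1/14: (2,0): +√(1/14)

(2,0): +√(1/14)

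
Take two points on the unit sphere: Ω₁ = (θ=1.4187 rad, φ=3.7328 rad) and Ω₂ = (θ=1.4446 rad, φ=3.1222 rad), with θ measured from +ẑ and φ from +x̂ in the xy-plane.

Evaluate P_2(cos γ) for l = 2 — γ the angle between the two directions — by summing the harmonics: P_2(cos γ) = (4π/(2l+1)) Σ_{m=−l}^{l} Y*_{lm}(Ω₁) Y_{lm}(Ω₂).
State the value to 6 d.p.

Term-by-term m-sum for l=2 (normalisation 4π/5 = 2.513274):
  m=-2: Y*=0.14292 + 0.34930j  Y=0.37987 + 0.01474j  product 0.04914 + 0.13479j
  m=-1: Y*=-0.09606 - 0.06449j  Y=-0.09644 - 0.00187j  product 0.00914 + 0.00640j
  m=+0: Y*=-0.29367 + 0.00000j  Y=-0.30040 + 0.00000j  product 0.08822 + 0.00000j
  m=+1: Y*=0.09606 - 0.06449j  Y=0.09644 - 0.00187j  product 0.00914 - 0.00640j
  m=+2: Y*=0.14292 - 0.34930j  Y=0.37987 - 0.01474j  product 0.04914 - 0.13479j
Total Σ_m = 0.20479 + 0.00000j. Multiply by 2.513274: 0.51470 + 0.00000j. P_2(cos γ) = 0.514698

0.514698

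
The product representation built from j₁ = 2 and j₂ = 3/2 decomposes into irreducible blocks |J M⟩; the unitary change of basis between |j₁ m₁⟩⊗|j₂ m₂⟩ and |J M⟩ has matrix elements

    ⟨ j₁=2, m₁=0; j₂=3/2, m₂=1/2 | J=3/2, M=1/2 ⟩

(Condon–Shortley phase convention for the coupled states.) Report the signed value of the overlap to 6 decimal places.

√[4·2!2!1!/6! · 2!2!2!1!2!1!] = √(16/45)
  +(−1)^1/∏(1,1,1,1,1,0)! = -1  (running -1)
  +(−1)^2/∏(2,0,0,0,2,1)! = 1/4  (running -3/4)
⟨..|..⟩ = √(16/45)·(-3/4) = -0.447214

−√(1/5) ≈ -0.447214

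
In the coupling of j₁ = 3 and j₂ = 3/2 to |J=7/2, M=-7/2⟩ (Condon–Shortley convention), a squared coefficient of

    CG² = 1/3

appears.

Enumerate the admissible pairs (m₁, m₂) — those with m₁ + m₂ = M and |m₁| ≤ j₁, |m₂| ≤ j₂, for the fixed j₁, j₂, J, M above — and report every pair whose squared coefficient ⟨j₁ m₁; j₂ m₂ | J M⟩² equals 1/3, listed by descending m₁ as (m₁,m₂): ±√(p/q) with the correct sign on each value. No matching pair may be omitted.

Admissible pairs with m₁+m₂ = M = -7/2: (-3,-1/2), (-2,-3/2)
  (m₁,m₂)=(-2,-3/2): CG² = 1/3, CG = +√(1/3)   ← matches the target
  (m₁,m₂)=(-3,-1/2): CG² = 2/3, CG = −√(2/3)
Pairs with CG² = 1/3: (-2,-3/2): +√(1/3)

(-2,-3/2): +√(1/3)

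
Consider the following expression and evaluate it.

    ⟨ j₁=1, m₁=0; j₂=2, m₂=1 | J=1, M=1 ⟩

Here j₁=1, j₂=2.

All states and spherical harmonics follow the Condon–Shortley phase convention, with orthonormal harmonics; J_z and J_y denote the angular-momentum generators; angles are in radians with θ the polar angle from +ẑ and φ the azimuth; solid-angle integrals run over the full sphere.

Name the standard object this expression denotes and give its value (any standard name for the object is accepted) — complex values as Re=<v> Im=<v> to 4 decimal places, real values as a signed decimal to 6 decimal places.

This is a Clebsch–Gordan (vector-coupling) coefficient.
√[3·2!0!2!/5! · 1!1!3!1!2!0!] = √(6/5)
  +(−1)^1/∏(1,1,0,2,0,0)! = -1/2  (running -1/2)
⟨..|..⟩ = √(6/5)·(-1/2) = -0.547723

Clebsch–Gordan coefficient, −√(3/10) ≈ -0.547723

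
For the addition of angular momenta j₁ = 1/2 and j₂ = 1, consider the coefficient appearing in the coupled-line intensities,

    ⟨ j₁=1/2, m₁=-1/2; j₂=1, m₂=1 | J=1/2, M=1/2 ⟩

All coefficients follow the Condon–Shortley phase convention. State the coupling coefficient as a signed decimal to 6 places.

-0.816497

j₁+j₂−J=1  J+j₁−j₂=0  J−j₁+j₂=1  j₁+j₂+J+1=3
(j₁±m₁, j₂±m₂, J±M) = (0,1,2,0,1,0)
P² = 2/3
sum k=1..1:
  [1] −1/1 = -1
S = -1
C² = P²·S² = 2/3 ; C = -0.816497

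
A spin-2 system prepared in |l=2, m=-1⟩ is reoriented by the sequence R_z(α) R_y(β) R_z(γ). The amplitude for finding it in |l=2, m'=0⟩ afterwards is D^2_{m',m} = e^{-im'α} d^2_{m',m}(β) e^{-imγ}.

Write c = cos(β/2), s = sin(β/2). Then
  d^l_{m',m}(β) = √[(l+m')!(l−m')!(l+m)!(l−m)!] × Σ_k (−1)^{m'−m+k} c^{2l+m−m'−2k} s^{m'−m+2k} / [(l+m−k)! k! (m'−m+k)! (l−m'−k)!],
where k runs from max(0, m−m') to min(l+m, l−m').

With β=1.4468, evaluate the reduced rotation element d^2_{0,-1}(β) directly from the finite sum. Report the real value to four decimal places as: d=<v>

d^2_{0,-1}(β=1.4468) via the finite sum:
c=cos(1.446800/2)=0.749559, s=sin(1.446800/2)=0.661937; N=√[2·2·1·6]=4.898979
k∈{0,1} keeps every argument non-negative
  k=0: (−1)^1·4.8990/(2)·0.7496^3·0.6619^1 = -0.682827
  k=1: (−1)^2·4.8990/(2)·0.7496^1·0.6619^3 = +0.532515
d^2_{0,-1}(1.4468) = -0.682827 +0.532515 = -0.150312

d=-0.1503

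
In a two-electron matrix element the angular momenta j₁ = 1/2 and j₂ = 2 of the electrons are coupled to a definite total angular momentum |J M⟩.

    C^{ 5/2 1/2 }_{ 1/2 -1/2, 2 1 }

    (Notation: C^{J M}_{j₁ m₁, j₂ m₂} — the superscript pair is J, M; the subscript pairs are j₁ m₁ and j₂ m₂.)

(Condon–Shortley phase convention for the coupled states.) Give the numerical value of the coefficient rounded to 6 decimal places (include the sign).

+0.632456

j₁+j₂−J=0  J+j₁−j₂=1  J−j₁+j₂=4  j₁+j₂+J+1=6
(j₁±m₁, j₂±m₂, J±M) = (0,1,3,1,3,2)
P² = 72/5
sum k=0..0:
  [0] +1/6 = 1/6
S = 1/6
C² = P²·S² = 2/5 ; C = +0.632456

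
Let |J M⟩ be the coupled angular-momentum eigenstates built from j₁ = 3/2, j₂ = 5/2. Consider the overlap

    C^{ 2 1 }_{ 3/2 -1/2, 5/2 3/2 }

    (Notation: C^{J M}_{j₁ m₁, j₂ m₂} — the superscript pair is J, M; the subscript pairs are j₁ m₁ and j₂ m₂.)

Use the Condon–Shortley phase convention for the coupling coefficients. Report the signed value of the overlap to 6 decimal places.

j₁+j₂−J=2  J+j₁−j₂=1  J−j₁+j₂=3  j₁+j₂+J+1=7
(j₁±m₁, j₂±m₂, J±M) = (1,2,4,1,3,1)
P² = 24/7
sum k=1..2:
  [1] −1/6 = -1/6
  [2] +1/4 = 1/4
S = 1/12
C² = P²·S² = 1/42 ; C = +0.154303

+0.154303  (= +√(1/42))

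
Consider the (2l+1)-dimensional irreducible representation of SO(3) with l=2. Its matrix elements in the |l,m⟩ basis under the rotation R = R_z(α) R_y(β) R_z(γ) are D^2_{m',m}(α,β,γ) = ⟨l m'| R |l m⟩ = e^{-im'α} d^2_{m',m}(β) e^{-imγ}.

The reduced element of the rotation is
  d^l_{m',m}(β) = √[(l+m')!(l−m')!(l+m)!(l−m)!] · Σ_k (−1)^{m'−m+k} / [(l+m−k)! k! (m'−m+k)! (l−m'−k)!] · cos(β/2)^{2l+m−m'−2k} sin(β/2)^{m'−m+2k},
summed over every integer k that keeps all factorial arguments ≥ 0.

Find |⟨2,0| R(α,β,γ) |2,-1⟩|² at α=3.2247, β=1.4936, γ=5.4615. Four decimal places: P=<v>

P=0.0089

Split into d^2_{0,-1}(β=1.4936) × two z-phases.
c=cos(1.493600/2)=0.733866, s=sin(1.493600/2)=0.679294; N=√[2·2·1·6]=4.898979
The bounds max(0,m−m')=0 and min(l+m,l−m')=1 give 2 terms
  k=0: (−1)^1·4.8990/(2)·0.7339^3·0.6793^1 = -0.657634
  k=1: (−1)^2·4.8990/(2)·0.7339^1·0.6793^3 = +0.563463
d^2_{0,-1}(1.4936) = -0.657634 +0.563463 = -0.094171
|D^2_{0,-1}|² = |d^2_{0,-1}(β)|² = (-0.094171)² = 0.008868 (the z-rotation phases have unit modulus)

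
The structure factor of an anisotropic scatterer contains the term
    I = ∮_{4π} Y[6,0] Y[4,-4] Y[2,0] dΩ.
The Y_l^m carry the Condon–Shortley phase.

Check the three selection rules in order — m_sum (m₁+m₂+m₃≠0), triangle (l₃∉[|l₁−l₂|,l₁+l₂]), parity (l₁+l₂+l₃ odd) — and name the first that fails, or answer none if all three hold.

m_sum

m₁+m₂+m₃ = 0 − 4 + 0 = -4  ✗
triangle: |6−4|=2 ≤ l₃=2 ≤ 6+4=10
parity: l₁+l₂+l₃ = 12 is even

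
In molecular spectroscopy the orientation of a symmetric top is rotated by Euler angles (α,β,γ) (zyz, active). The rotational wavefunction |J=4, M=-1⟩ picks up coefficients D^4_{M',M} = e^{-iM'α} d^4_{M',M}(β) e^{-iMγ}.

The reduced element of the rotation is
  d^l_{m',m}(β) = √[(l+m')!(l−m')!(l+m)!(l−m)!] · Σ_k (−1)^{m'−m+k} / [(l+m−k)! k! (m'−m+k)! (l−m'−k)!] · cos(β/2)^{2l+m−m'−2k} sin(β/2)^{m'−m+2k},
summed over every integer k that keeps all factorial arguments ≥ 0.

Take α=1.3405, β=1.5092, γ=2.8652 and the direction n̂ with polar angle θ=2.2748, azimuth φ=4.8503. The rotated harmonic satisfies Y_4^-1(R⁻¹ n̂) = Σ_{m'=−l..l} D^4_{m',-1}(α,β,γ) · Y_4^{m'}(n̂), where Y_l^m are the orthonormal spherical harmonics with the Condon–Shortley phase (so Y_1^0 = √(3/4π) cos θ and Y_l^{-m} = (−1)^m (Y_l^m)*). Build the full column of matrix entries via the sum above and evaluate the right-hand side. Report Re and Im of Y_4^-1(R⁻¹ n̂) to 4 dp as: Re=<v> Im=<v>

Re=0.2167 Im=0.0330

Need the full column D^4_{m',-1} for m'=−4..4 at α=1.3405, β=1.5092, γ=2.8652.
cos(β/2)=0.728546, sin(β/2)=0.684997
d^4_{-4,-1}: single k=3 term ⇒ +0.493679;  D = -0.180002+0.459693i
d^4_{-3,-1}: k∈[2..3] ⇒ +0.556914 -0.820543 = -0.263629;  D = -0.217058-0.149620i
d^4_{-2,-1}: k∈[1..3] ⇒ +0.316608 -1.399447 +0.824764 = -0.258075;  D = -0.191104+0.173442i
d^4_{-1,-1}: k∈[0..3] ⇒ +0.079370 -1.052469 +1.860817 -0.548336 = +0.339381;  D = -0.164697-0.296740i
d^4_{0,-1}: k∈[0..3] ⇒ -0.333734 +1.770176 -1.564879 +0.230565 = +0.102128;  D = -0.098252+0.027869i
d^4_{1,-1}: k∈[0..3] ⇒ +0.701646 -1.860817 +0.822504 -0.048474 = -0.385141;  D = -0.017747-0.384732i
d^4_{2,-1}: k∈[0..2] ⇒ -0.932965 +1.237146 -0.218733 = +0.085447;  D = +0.084002+0.015651i
d^4_{3,-1}: k∈[0..1] ⇒ +0.820543 -0.435228 = +0.385315;  D = +0.155178-0.352686i
d^4_{4,-1}: single k=0 term ⇒ -0.436424;  D = +0.348801+0.262305i
Y_4^{m'}(θ=2.2748,φ=4.8503) and Σ D·Y over m':
  (-0.1800+0.4597i)·(+0.1272-0.0783i)  (-0.2171-0.1496i)·(+0.1443+0.3285i)  (-0.1911+0.1734i)·(-0.3615+0.1023i)  (-0.1647-0.2967i)·(+0.0022+0.0155i)  (-0.0983+0.0279i)·(-0.3624+0.0000i)  (-0.0177-0.3847i)·(-0.0022+0.0155i)  (+0.0840+0.0157i)·(-0.3615-0.1023i)  (+0.1552-0.3527i)·(-0.1443+0.3285i)  (+0.3488+0.2623i)·(+0.1272+0.0783i)
Y_4^-1(R⁻¹ n̂) = +0.216718+0.032992i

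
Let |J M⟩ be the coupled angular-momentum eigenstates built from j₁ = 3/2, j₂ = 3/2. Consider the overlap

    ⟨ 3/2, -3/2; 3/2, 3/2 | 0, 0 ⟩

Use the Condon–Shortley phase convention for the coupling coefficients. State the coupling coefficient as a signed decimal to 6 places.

−√(1/4) = -0.500000

triangle: 3!*0!*0!/4! = 6/24
(j±m)!: 0!*3!*3!*0!*0!*0! = 36
prefactor² = (2J+1)*Δ*N² = 9
  k=3: −1/(3!*0!*0!*0!*0!*0!) = -1/6
Σ = -1/6  ⇒  CG² = 9*(-1/6)² = 1/4
CG = −√(1/4) = -0.500000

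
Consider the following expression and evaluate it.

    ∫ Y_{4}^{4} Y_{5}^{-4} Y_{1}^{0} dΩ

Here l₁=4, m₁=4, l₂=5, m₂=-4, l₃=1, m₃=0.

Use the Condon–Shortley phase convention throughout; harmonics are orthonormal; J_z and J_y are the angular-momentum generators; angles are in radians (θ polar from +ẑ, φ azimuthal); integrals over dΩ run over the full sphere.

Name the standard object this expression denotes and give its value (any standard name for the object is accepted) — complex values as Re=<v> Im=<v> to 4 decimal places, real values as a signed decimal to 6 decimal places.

Gaunt coefficient, +0.147319

This is a Gaunt coefficient — the integral of a triple product of spherical harmonics over the sphere.
Rules hold: Σm=0, L=10 even, 1≤1≤9.
N = 9·11·3 = 297
Δ = 8!·0!·2!/11! = 1/495
Racah Σ t=4..4: t=4:+1/576 = 1/576
⇒ 3j(4 5 1; 0 0 0)² = 5/99, sgn -1
Racah Σ t=0..0: t=0:+1/40320 = 1/40320
⇒ 3j(4 5 1; 4 -4 0)² = 1/55, sgn -1
4πI² = N·(3j₀)²·(3jₘ)² = 3/11
I = +1·√(0.272727/4π) = 0.14731920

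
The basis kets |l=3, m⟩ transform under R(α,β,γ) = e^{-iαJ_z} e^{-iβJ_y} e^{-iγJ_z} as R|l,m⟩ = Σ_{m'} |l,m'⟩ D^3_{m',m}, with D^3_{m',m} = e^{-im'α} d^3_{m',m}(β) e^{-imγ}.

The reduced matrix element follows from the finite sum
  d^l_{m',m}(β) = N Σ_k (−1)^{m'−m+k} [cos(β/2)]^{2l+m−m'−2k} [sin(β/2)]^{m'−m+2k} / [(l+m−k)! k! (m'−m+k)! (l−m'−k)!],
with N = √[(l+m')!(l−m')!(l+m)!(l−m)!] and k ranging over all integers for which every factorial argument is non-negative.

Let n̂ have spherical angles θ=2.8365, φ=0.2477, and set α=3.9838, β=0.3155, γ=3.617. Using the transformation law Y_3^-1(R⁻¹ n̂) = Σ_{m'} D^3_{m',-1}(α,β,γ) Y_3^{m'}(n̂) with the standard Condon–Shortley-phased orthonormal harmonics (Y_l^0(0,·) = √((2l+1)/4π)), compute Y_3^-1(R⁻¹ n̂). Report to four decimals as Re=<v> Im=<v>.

Re=-0.1611 Im=0.1519

Need the full column D^3_{m',-1} for m'=−3..3 at α=3.9838, β=0.3155, γ=3.6170.
cos(β/2)=0.987583, sin(β/2)=0.157097
d^3_{-3,-1}: single k=2 term ⇒ +0.090923;  D = -0.090039+0.012648i
d^3_{-2,-1}: k∈[1..2] ⇒ +0.466697 -0.023618 = +0.443079;  D = +0.246153-0.368412i
d^3_{-1,-1}: k∈[0..2] ⇒ +0.927774 -0.187810 +0.003564 = +0.743529;  D = +0.186243+0.719825i
d^3_{0,-1}: k∈[0..2] ⇒ -0.511241 +0.038809 -0.000327 = -0.472759;  D = +0.420333+0.216382i
d^3_{1,-1}: k∈[0..2] ⇒ +0.140857 -0.004752 +0.000015 = +0.136120;  D = +0.127065-0.048817i
d^3_{2,-1}: k∈[0..1] ⇒ -0.023618 +0.000299 = -0.023320;  D = +0.008254-0.021810i
d^3_{3,-1}: single k=0 term ⇒ +0.002301;  D = -0.001063-0.002040i
Y_3^{m'}(θ=2.8365,φ=0.2477) and Σ D·Y over m':
  (-0.0900+0.0126i)·(+0.0083-0.0077i)  (+0.2462-0.3684i)·(-0.0774+0.0418i)  (+0.1862+0.7198i)·(+0.3340-0.0845i)  (+0.4203+0.2164i)·(-0.5513+0.0000i)  (+0.1271-0.0488i)·(-0.3340-0.0845i)  (+0.0083-0.0218i)·(-0.0774-0.0418i)  (-0.0011-0.0020i)·(-0.0083-0.0077i)
Y_3^-1(R⁻¹ n̂) = -0.161142+0.151931i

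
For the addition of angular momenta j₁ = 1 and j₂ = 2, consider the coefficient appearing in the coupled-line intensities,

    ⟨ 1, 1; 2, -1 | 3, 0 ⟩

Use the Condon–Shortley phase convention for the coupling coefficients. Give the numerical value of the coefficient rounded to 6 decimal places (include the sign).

√[7·0!2!4!/7! · 2!0!1!3!3!3!] = √(144/5)
  +(−1)^0/∏(0,0,0,1,2,3)! = 1/12  (running 1/12)
⟨..|..⟩ = √(144/5)·(1/12) = +0.447214

+√(1/5) = +0.447214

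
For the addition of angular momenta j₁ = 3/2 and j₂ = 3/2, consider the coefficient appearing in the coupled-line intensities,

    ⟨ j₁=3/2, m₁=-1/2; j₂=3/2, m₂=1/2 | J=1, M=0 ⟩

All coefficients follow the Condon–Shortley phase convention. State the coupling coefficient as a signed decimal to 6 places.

-0.223607

j₁+j₂−J=2  J+j₁−j₂=1  J−j₁+j₂=1  j₁+j₂+J+1=5
(j₁±m₁, j₂±m₂, J±M) = (1,2,2,1,1,1)
P² = 1/5
sum k=1..2:
  [1] −1/1 = -1
  [2] +1/2 = 1/2
S = -1/2
C² = P²·S² = 1/20 ; C = -0.223607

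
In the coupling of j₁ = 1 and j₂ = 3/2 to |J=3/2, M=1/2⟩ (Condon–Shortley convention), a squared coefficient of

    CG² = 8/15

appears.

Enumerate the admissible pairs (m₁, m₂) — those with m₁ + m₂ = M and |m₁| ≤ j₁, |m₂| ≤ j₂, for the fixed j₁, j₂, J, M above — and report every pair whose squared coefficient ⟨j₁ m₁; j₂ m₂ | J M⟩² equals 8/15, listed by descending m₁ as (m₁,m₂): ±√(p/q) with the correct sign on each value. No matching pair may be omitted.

(1,-1/2): +√(8/15)

Admissible pairs with m₁+m₂ = M = 1/2: (-1,3/2), (0,1/2), (1,-1/2)
  (m₁,m₂)=(1,-1/2): CG² = 8/15, CG = +√(8/15)   ← matches the target
  (m₁,m₂)=(0,1/2): CG² = 1/15, CG = −√(1/15)
  (m₁,m₂)=(-1,3/2): CG² = 2/5, CG = −√(2/5)
Pairs with CG² = 8/15: (1,-1/2): +√(8/15)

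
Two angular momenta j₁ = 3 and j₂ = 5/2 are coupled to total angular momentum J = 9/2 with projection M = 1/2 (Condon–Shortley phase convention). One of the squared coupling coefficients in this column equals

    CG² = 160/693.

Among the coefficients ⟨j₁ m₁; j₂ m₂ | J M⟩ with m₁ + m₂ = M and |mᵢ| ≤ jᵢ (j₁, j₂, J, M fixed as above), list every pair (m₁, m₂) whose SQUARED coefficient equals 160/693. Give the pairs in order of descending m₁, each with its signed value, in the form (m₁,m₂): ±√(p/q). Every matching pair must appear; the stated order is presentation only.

Admissible pairs with m₁+m₂ = M = 1/2: (-2,5/2), (-1,3/2), (0,1/2), (1,-1/2), (2,-3/2), (3,-5/2)
  (m₁,m₂)=(3,-5/2): CG² = 5/231, CG = +√(5/231)
  (m₁,m₂)=(2,-3/2): CG² = 361/1386, CG = +√(361/1386)
  (m₁,m₂)=(1,-1/2): CG² = 160/693, CG = +√(160/693)   ← matches the target
  (m₁,m₂)=(0,1/2): CG² = 10/231, CG = −√(10/231)
  (m₁,m₂)=(-1,3/2): CG² = 35/99, CG = −√(35/99)
  (m₁,m₂)=(-2,5/2): CG² = 125/1386, CG = −√(125/1386)
Pairs with CG² = 160/693: (1,-1/2): +√(160/693)

(1,-1/2): +√(160/693)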